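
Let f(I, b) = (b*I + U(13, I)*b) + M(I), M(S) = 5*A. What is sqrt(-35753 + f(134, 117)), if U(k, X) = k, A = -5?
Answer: I*sqrt(18579) ≈ 136.3*I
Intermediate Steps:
M(S) = -25 (M(S) = 5*(-5) = -25)
f(I, b) = -25 + 13*b + I*b (f(I, b) = (b*I + 13*b) - 25 = (I*b + 13*b) - 25 = (13*b + I*b) - 25 = -25 + 13*b + I*b)
sqrt(-35753 + f(134, 117)) = sqrt(-35753 + (-25 + 13*117 + 134*117)) = sqrt(-35753 + (-25 + 1521 + 15678)) = sqrt(-35753 + 17174) = sqrt(-18579) = I*sqrt(18579)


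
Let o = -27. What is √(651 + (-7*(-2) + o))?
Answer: √638 ≈ 25.259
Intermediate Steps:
√(651 + (-7*(-2) + o)) = √(651 + (-7*(-2) - 27)) = √(651 + (14 - 27)) = √(651 - 13) = √638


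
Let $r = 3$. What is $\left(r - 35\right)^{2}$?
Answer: $1024$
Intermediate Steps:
$\left(r - 35\right)^{2} = \left(3 - 35\right)^{2} = \left(-32\right)^{2} = 1024$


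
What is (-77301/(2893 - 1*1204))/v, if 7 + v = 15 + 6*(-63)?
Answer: 25767/208310 ≈ 0.12370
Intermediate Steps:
v = -370 (v = -7 + (15 + 6*(-63)) = -7 + (15 - 378) = -7 - 363 = -370)
(-77301/(2893 - 1*1204))/v = -77301/(2893 - 1*1204)/(-370) = -77301/(2893 - 1204)*(-1/370) = -77301/1689*(-1/370) = -77301*1/1689*(-1/370) = -25767/563*(-1/370) = 25767/208310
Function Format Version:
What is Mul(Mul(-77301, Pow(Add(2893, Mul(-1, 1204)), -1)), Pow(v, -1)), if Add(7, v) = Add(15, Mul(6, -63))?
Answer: Rational(25767, 208310) ≈ 0.12370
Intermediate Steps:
v = -370 (v = Add(-7, Add(15, Mul(6, -63))) = Add(-7, Add(15, -378)) = Add(-7, -363) = -370)
Mul(Mul(-77301, Pow(Add(2893, Mul(-1, 1204)), -1)), Pow(v, -1)) = Mul(Mul(-77301, Pow(Add(2893, Mul(-1, 1204)), -1)), Pow(-370, -1)) = Mul(Mul(-77301, Pow(Add(2893, -1204), -1)), Rational(-1, 370)) = Mul(Mul(-77301, Pow(1689, -1)), Rational(-1, 370)) = Mul(Mul(-77301, Rational(1, 1689)), Rational(-1, 370)) = Mul(Rational(-25767, 563), Rational(-1, 370)) = Rational(25767, 208310)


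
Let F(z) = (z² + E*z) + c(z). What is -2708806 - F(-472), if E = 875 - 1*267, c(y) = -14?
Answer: -2644600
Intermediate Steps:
E = 608 (E = 875 - 267 = 608)
F(z) = -14 + z² + 608*z (F(z) = (z² + 608*z) - 14 = -14 + z² + 608*z)
-2708806 - F(-472) = -2708806 - (-14 + (-472)² + 608*(-472)) = -2708806 - (-14 + 222784 - 286976) = -2708806 - 1*(-64206) = -2708806 + 64206 = -2644600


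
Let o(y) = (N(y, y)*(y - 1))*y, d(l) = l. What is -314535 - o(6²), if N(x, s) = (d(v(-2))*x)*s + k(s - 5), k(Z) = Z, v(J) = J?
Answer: 2912325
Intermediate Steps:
N(x, s) = -5 + s - 2*s*x (N(x, s) = (-2*x)*s + (s - 5) = -2*s*x + (-5 + s) = -5 + s - 2*s*x)
o(y) = y*(-1 + y)*(-5 + y - 2*y²) (o(y) = ((-5 + y - 2*y*y)*(y - 1))*y = ((-5 + y - 2*y²)*(-1 + y))*y = ((-1 + y)*(-5 + y - 2*y²))*y = y*(-1 + y)*(-5 + y - 2*y²))
-314535 - o(6²) = -314535 - 6²*(-1 + 6²)*(-5 + 6² - 2*(6²)²) = -314535 - 36*(-1 + 36)*(-5 + 36 - 2*36²) = -314535 - 36*35*(-5 + 36 - 2*1296) = -314535 - 36*35*(-5 + 36 - 2592) = -314535 - 36*35*(-2561) = -314535 - 1*(-3226860) = -314535 + 3226860 = 2912325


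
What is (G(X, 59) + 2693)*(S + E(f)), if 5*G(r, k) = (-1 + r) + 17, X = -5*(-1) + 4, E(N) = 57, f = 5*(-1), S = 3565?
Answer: 9772156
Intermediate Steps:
f = -5
X = 9 (X = 5 + 4 = 9)
G(r, k) = 16/5 + r/5 (G(r, k) = ((-1 + r) + 17)/5 = (16 + r)/5 = 16/5 + r/5)
(G(X, 59) + 2693)*(S + E(f)) = ((16/5 + (1/5)*9) + 2693)*(3565 + 57) = ((16/5 + 9/5) + 2693)*3622 = (5 + 2693)*3622 = 2698*3622 = 9772156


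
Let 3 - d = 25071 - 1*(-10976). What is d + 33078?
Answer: -2966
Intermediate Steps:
d = -36044 (d = 3 - (25071 - 1*(-10976)) = 3 - (25071 + 10976) = 3 - 1*36047 = 3 - 36047 = -36044)
d + 33078 = -36044 + 33078 = -2966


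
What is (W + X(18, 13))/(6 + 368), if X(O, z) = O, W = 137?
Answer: 155/374 ≈ 0.41444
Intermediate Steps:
(W + X(18, 13))/(6 + 368) = (137 + 18)/(6 + 368) = 155/374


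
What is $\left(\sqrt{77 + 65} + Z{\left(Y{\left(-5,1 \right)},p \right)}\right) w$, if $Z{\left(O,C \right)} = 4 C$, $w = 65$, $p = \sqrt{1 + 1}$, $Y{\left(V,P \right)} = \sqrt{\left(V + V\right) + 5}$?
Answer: $65 \sqrt{142} + 260 \sqrt{2} \approx 1142.3$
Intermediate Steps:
$Y{\left(V,P \right)} = \sqrt{5 + 2 V}$ ($Y{\left(V,P \right)} = \sqrt{2 V + 5} = \sqrt{5 + 2 V}$)
$p = \sqrt{2} \approx 1.4142$
$\left(\sqrt{77 + 65} + Z{\left(Y{\left(-5,1 \right)},p \right)}\right) w = \left(\sqrt{77 + 65} + 4 \sqrt{2}\right) 65 = \left(\sqrt{142} + 4 \sqrt{2}\right) 65 = 65 \sqrt{142} + 260 \sqrt{2}$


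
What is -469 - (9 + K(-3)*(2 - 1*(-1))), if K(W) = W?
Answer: -469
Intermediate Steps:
-469 - (9 + K(-3)*(2 - 1*(-1))) = -469 - (9 - 3*(2 - 1*(-1))) = -469 - (9 - 3*(2 + 1)) = -469 - (9 - 3*3) = -469 - (9 - 9) = -469 - 1*0 = -469 + 0 = -469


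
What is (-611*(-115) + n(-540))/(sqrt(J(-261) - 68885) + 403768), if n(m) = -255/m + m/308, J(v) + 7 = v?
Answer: 19660577209318/112978866215061 - 194771029*I*sqrt(69153)/451915464860244 ≈ 0.17402 - 0.00011334*I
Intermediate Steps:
J(v) = -7 + v
n(m) = -255/m + m/308 (n(m) = -255/m + m*(1/308) = -255/m + m/308)
(-611*(-115) + n(-540))/(sqrt(J(-261) - 68885) + 403768) = (-611*(-115) + (-255/(-540) + (1/308)*(-540)))/(sqrt((-7 - 261) - 68885) + 403768) = (70265 + (-255*(-1/540) - 135/77))/(sqrt(-268 - 68885) + 403768) = (70265 + (17/36 - 135/77))/(sqrt(-69153) + 403768) = (70265 - 3551/2772)/(I*sqrt(69153) + 403768) = 194771029/(2772*(403768 + I*sqrt(69153)))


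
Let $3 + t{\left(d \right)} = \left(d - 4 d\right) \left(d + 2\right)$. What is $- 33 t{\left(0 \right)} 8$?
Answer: $792$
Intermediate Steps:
$t{\left(d \right)} = -3 - 3 d \left(2 + d\right)$ ($t{\left(d \right)} = -3 + \left(d - 4 d\right) \left(d + 2\right) = -3 + - 3 d \left(2 + d\right) = -3 - 3 d \left(2 + d\right)$)
$- 33 t{\left(0 \right)} 8 = - 33 \left(-3 - 0 - 3 \cdot 0^{2}\right) 8 = - 33 \left(-3 + 0 - 0\right) 8 = - 33 \left(-3 + 0 + 0\right) 8 = \left(-33\right) \left(-3\right) 8 = 99 \cdot 8 = 792$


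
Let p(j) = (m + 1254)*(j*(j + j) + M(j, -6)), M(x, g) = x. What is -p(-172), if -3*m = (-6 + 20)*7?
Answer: -216161344/3 ≈ -7.2054e+7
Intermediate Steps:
m = -98/3 (m = -(-6 + 20)*7/3 = -14*7/3 = -⅓*98 = -98/3 ≈ -32.667)
p(j) = 3664*j/3 + 7328*j²/3 (p(j) = (-98/3 + 1254)*(j*(j + j) + j) = 3664*(j*(2*j) + j)/3 = 3664*(2*j² + j)/3 = 3664*(j + 2*j²)/3 = 3664*j/3 + 7328*j²/3)
-p(-172) = -3664*(-172)*(1 + 2*(-172))/3 = -3664*(-172)*(1 - 344)/3 = -3664*(-172)*(-343)/3 = -1*216161344/3 = -216161344/3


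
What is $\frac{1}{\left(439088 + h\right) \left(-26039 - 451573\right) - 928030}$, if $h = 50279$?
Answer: $- \frac{1}{233728479634} \approx -4.2785 \cdot 10^{-12}$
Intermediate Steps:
$\frac{1}{\left(439088 + h\right) \left(-26039 - 451573\right) - 928030} = \frac{1}{\left(439088 + 50279\right) \left(-26039 - 451573\right) - 928030} = \frac{1}{489367 \left(-477612\right) - 928030} = \frac{1}{-233727551604 - 928030} = \frac{1}{-233728479634} = - \frac{1}{233728479634}$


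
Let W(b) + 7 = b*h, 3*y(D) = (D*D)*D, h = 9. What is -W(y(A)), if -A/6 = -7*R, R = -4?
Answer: 14224903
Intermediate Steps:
A = -168 (A = -(-42)*(-4) = -6*28 = -168)
y(D) = D³/3 (y(D) = ((D*D)*D)/3 = (D²*D)/3 = D³/3)
W(b) = -7 + 9*b (W(b) = -7 + b*9 = -7 + 9*b)
-W(y(A)) = -(-7 + 9*((⅓)*(-168)³)) = -(-7 + 9*((⅓)*(-4741632))) = -(-7 + 9*(-1580544)) = -(-7 - 14224896) = -1*(-14224903) = 14224903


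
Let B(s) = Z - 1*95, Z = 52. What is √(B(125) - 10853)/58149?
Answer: 4*I*√681/58149 ≈ 0.0017951*I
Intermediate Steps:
B(s) = -43 (B(s) = 52 - 1*95 = 52 - 95 = -43)
√(B(125) - 10853)/58149 = √(-43 - 10853)/58149 = √(-10896)*(1/58149) = (4*I*√681)*(1/58149) = 4*I*√681/58149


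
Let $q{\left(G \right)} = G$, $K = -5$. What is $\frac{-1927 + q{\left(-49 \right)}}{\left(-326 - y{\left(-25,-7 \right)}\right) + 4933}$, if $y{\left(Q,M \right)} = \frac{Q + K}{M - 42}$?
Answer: $- \frac{96824}{225713} \approx -0.42897$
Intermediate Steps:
$y{\left(Q,M \right)} = \frac{-5 + Q}{-42 + M}$ ($y{\left(Q,M \right)} = \frac{Q - 5}{M - 42} = \frac{-5 + Q}{-42 + M}$)
$\frac{-1927 + q{\left(-49 \right)}}{\left(-326 - y{\left(-25,-7 \right)}\right) + 4933} = \frac{-1927 - 49}{\left(-326 - \frac{-5 - 25}{-42 - 7}\right) + 4933} = - \frac{1976}{\left(-326 - \frac{1}{-49} \left(-30\right)\right) + 4933} = - \frac{1976}{\left(-326 - \left(- \frac{1}{49}\right) \left(-30\right)\right) + 4933} = - \frac{1976}{\left(-326 - \frac{30}{49}\right) + 4933} = - \frac{1976}{- \frac{16004}{49} + 4933} = - \frac{1976}{\frac{225713}{49}} = \left(-1976\right) \frac{49}{225713} = - \frac{96824}{225713}$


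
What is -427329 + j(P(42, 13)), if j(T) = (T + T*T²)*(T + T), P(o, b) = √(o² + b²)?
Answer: 7049515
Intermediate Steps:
P(o, b) = √(b² + o²)
j(T) = 2*T*(T + T³) (j(T) = (T + T³)*(2*T) = 2*T*(T + T³))
-427329 + j(P(42, 13)) = -427329 + 2*(√(13² + 42²))²*(1 + (√(13² + 42²))²) = -427329 + 2*(√(169 + 1764))²*(1 + (√(169 + 1764))²) = -427329 + 2*(√1933)²*(1 + (√1933)²) = -427329 + 2*1933*(1 + 1933) = -427329 + 2*1933*1934 = -427329 + 7476844 = 7049515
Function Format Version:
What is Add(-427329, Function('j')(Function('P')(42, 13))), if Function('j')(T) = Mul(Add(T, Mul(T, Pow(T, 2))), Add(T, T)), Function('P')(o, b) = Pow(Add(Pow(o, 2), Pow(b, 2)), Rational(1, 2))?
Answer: 7049515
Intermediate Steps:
Function('P')(o, b) = Pow(Add(Pow(b, 2), Pow(o, 2)), Rational(1, 2))
Function('j')(T) = Mul(2, T, Add(T, Pow(T, 3))) (Function('j')(T) = Mul(Add(T, Pow(T, 3)), Mul(2, T)) = Mul(2, T, Add(T, Pow(T, 3))))
Add(-427329, Function('j')(Function('P')(42, 13))) = Add(-427329, Mul(2, Pow(Pow(Add(Pow(13, 2), Pow(42, 2)), Rational(1, 2)), 2), Add(1, Pow(Pow(Add(Pow(13, 2), Pow(42, 2)), Rational(1, 2)), 2)))) = Add(-427329, Mul(2, Pow(Pow(Add(169, 1764), Rational(1, 2)), 2), Add(1, Pow(Pow(Add(169, 1764), Rational(1, 2)), 2)))) = Add(-427329, Mul(2, Pow(Pow(1933, Rational(1, 2)), 2), Add(1, Pow(Pow(1933, Rational(1, 2)), 2)))) = Add(-427329, Mul(2, 1933, Add(1, 1933))) = Add(-427329, Mul(2, 1933, 1934)) = Add(-427329, 7476844) = 7049515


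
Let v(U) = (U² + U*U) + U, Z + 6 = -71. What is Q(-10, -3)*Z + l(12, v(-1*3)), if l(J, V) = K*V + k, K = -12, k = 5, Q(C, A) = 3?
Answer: -406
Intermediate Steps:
Z = -77 (Z = -6 - 71 = -77)
v(U) = U + 2*U² (v(U) = (U² + U²) + U = 2*U² + U = U + 2*U²)
l(J, V) = 5 - 12*V (l(J, V) = -12*V + 5 = 5 - 12*V)
Q(-10, -3)*Z + l(12, v(-1*3)) = 3*(-77) + (5 - 12*(-1*3)*(1 + 2*(-1*3))) = -231 + (5 - (-36)*(1 + 2*(-3))) = -231 + (5 - (-36)*(1 - 6)) = -231 + (5 - (-36)*(-5)) = -231 + (5 - 12*15) = -231 + (5 - 180) = -231 - 175 = -406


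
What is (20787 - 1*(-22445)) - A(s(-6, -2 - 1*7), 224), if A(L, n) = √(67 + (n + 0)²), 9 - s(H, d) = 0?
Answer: 43232 - √50243 ≈ 43008.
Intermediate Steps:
s(H, d) = 9 (s(H, d) = 9 - 1*0 = 9 + 0 = 9)
A(L, n) = √(67 + n²)
(20787 - 1*(-22445)) - A(s(-6, -2 - 1*7), 224) = (20787 - 1*(-22445)) - √(67 + 224²) = (20787 + 22445) - √(67 + 50176) = 43232 - √50243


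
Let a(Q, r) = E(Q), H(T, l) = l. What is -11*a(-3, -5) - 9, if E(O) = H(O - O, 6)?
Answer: -75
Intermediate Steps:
E(O) = 6
a(Q, r) = 6
-11*a(-3, -5) - 9 = -11*6 - 9 = -66 - 9 = -75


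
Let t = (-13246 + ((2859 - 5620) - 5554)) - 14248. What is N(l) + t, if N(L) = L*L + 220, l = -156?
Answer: -11253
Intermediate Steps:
t = -35809 (t = (-13246 + (-2761 - 5554)) - 14248 = (-13246 - 8315) - 14248 = -21561 - 14248 = -35809)
N(L) = 220 + L² (N(L) = L² + 220 = 220 + L²)
N(l) + t = (220 + (-156)²) - 35809 = (220 + 24336) - 35809 = 24556 - 35809 = -11253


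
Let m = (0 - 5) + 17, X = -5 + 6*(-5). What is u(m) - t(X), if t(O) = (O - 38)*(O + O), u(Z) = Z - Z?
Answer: -5110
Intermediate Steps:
X = -35 (X = -5 - 30 = -35)
m = 12 (m = -5 + 17 = 12)
u(Z) = 0
t(O) = 2*O*(-38 + O) (t(O) = (-38 + O)*(2*O) = 2*O*(-38 + O))
u(m) - t(X) = 0 - 2*(-35)*(-38 - 35) = 0 - 2*(-35)*(-73) = 0 - 1*5110 = 0 - 5110 = -5110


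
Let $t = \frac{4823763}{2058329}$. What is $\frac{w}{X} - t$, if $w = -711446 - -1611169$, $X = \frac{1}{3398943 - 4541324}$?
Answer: $- \frac{302229287220452870}{294047} \approx -1.0278 \cdot 10^{12}$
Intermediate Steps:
$X = - \frac{1}{1142381}$ ($X = \frac{1}{-1142381} = - \frac{1}{1142381} \approx -8.7537 \cdot 10^{-7}$)
$t = \frac{689109}{294047}$ ($t = 4823763 \cdot \frac{1}{2058329} = \frac{689109}{294047} \approx 2.3435$)
$w = 899723$ ($w = -711446 + 1611169 = 899723$)
$\frac{w}{X} - t = \frac{899723}{- \frac{1}{1142381}} - \frac{689109}{294047} = 899723 \left(-1142381\right) - \frac{689109}{294047} = -1027826460463 - \frac{689109}{294047} = - \frac{302229287220452870}{294047}$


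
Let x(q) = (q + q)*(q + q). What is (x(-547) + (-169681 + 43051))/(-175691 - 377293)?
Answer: -535103/276492 ≈ -1.9353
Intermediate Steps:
x(q) = 4*q**2 (x(q) = (2*q)*(2*q) = 4*q**2)
(x(-547) + (-169681 + 43051))/(-175691 - 377293) = (4*(-547)**2 + (-169681 + 43051))/(-175691 - 377293) = (4*299209 - 126630)/(-552984) = (1196836 - 126630)*(-1/552984) = 1070206*(-1/552984) = -535103/276492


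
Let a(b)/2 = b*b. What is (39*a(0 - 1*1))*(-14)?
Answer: -1092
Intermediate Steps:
a(b) = 2*b**2 (a(b) = 2*(b*b) = 2*b**2)
(39*a(0 - 1*1))*(-14) = (39*(2*(0 - 1*1)**2))*(-14) = (39*(2*(0 - 1)**2))*(-14) = (39*(2*(-1)**2))*(-14) = (39*(2*1))*(-14) = (39*2)*(-14) = 78*(-14) = -1092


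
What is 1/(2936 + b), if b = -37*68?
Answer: 1/420 ≈ 0.0023810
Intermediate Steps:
b = -2516
1/(2936 + b) = 1/(2936 - 2516) = 1/420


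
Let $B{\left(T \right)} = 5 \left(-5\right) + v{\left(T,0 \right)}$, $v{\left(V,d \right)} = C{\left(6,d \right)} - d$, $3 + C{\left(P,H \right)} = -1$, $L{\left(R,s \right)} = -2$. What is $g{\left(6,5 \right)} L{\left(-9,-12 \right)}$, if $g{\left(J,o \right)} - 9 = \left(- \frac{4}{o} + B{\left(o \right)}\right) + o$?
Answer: $\frac{158}{5} \approx 31.6$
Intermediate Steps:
$C{\left(P,H \right)} = -4$ ($C{\left(P,H \right)} = -3 - 1 = -4$)
$v{\left(V,d \right)} = -4 - d$
$B{\left(T \right)} = -29$ ($B{\left(T \right)} = 5 \left(-5\right) - 4 = -25 + \left(-4 + 0\right) = -25 - 4 = -29$)
$g{\left(J,o \right)} = -20 + o - \frac{4}{o}$ ($g{\left(J,o \right)} = 9 - \left(29 - o + \frac{4}{o}\right) = -20 + o - \frac{4}{o}$)
$g{\left(6,5 \right)} L{\left(-9,-12 \right)} = \left(-20 + 5 - \frac{4}{5}\right) \left(-2\right) = \left(- \frac{79}{5}\right) \left(-2\right) = \frac{158}{5}$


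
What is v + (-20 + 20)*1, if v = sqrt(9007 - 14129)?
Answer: I*sqrt(5122) ≈ 71.568*I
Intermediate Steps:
v = I*sqrt(5122) (v = sqrt(-5122) = I*sqrt(5122) ≈ 71.568*I)
v + (-20 + 20)*1 = I*sqrt(5122) + (-20 + 20)*1 = I*sqrt(5122) + 0*1 = I*sqrt(5122) + 0 = I*sqrt(5122)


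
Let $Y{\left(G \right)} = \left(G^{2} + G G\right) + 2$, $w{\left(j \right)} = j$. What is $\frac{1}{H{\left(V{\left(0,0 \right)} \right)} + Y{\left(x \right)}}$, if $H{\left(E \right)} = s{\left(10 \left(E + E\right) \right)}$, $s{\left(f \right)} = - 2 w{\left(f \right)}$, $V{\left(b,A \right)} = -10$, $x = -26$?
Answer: $\frac{1}{1754} \approx 0.00057013$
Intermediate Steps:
$s{\left(f \right)} = - 2 f$
$H{\left(E \right)} = - 40 E$ ($H{\left(E \right)} = - 2 \cdot 10 \left(E + E\right) = - 2 \cdot 10 \cdot 2 E = - 2 \cdot 20 E = - 40 E$)
$Y{\left(G \right)} = 2 + 2 G^{2}$ ($Y{\left(G \right)} = \left(G^{2} + G^{2}\right) + 2 = 2 G^{2} + 2 = 2 + 2 G^{2}$)
$\frac{1}{H{\left(V{\left(0,0 \right)} \right)} + Y{\left(x \right)}} = \frac{1}{\left(-40\right) \left(-10\right) + \left(2 + 2 \left(-26\right)^{2}\right)} = \frac{1}{400 + \left(2 + 2 \cdot 676\right)} = \frac{1}{400 + \left(2 + 1352\right)} = \frac{1}{400 + 1354} = \frac{1}{1754}$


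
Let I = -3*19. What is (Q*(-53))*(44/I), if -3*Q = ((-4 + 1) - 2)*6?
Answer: 23320/57 ≈ 409.12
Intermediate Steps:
I = -57
Q = 10 (Q = -((-4 + 1) - 2)*6/3 = -(-3 - 2)*6/3 = -(-5)*6/3 = -⅓*(-30) = 10)
(Q*(-53))*(44/I) = (10*(-53))*(44/(-57)) = -23320*(-1)/57 = -530*(-44/57) = 23320/57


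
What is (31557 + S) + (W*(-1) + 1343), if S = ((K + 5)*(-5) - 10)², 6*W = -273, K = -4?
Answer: 66341/2 ≈ 33171.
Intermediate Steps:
W = -91/2 (W = (⅙)*(-273) = -91/2 ≈ -45.500)
S = 225 (S = ((-4 + 5)*(-5) - 10)² = (1*(-5) - 10)² = (-5 - 10)² = (-15)² = 225)
(31557 + S) + (W*(-1) + 1343) = (31557 + 225) + (-91/2*(-1) + 1343) = 31782 + (91/2 + 1343) = 31782 + 2777/2 = 66341/2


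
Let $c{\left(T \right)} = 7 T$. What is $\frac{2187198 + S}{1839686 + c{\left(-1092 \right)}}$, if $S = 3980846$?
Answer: $\frac{3084022}{916021} \approx 3.3668$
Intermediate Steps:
$\frac{2187198 + S}{1839686 + c{\left(-1092 \right)}} = \frac{2187198 + 3980846}{1839686 + 7 \left(-1092\right)} = \frac{6168044}{1839686 - 7644} = \frac{6168044}{1832042} = 6168044 \cdot \frac{1}{1832042} = \frac{3084022}{916021}$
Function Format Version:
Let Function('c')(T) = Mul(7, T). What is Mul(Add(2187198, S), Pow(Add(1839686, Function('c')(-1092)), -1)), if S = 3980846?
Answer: Rational(3084022, 916021) ≈ 3.3668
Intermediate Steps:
Mul(Add(2187198, S), Pow(Add(1839686, Function('c')(-1092)), -1)) = Mul(Add(2187198, 3980846), Pow(Add(1839686, Mul(7, -1092)), -1)) = Mul(6168044, Pow(Add(1839686, -7644), -1)) = Mul(6168044, Pow(1832042, -1)) = Mul(6168044, Rational(1, 1832042)) = Rational(3084022, 916021)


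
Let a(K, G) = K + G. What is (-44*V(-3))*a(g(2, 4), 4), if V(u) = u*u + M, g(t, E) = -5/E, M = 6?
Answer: -1815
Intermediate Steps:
V(u) = 6 + u² (V(u) = u*u + 6 = u² + 6 = 6 + u²)
a(K, G) = G + K
(-44*V(-3))*a(g(2, 4), 4) = (-44*(6 + (-3)²))*(4 - 5/4) = (-44*(6 + 9))*(4 - 5*¼) = (-44*15)*(4 - 5/4) = -660*11/4 = -1815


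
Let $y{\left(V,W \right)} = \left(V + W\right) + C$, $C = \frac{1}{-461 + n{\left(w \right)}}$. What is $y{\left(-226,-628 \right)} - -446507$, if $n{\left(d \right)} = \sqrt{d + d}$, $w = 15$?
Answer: $\frac{94697251162}{212491} - \frac{\sqrt{30}}{212491} \approx 4.4565 \cdot 10^{5}$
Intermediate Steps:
$n{\left(d \right)} = \sqrt{2} \sqrt{d}$ ($n{\left(d \right)} = \sqrt{2 d} = \sqrt{2} \sqrt{d}$)
$C = \frac{1}{-461 + \sqrt{30}}$ ($C = \frac{1}{-461 + \sqrt{2} \sqrt{15}} = \frac{1}{-461 + \sqrt{30}} \approx -0.0021953$)
$y{\left(V,W \right)} = - \frac{461}{212491} + V + W - \frac{\sqrt{30}}{212491}$ ($y{\left(V,W \right)} = \left(V + W\right) - \left(\frac{461}{212491} + \frac{\sqrt{30}}{212491}\right) = - \frac{461}{212491} + V + W - \frac{\sqrt{30}}{212491}$)
$y{\left(-226,-628 \right)} - -446507 = \left(- \frac{461}{212491} - 226 - 628 - \frac{\sqrt{30}}{212491}\right) - -446507 = \left(- \frac{181467775}{212491} - \frac{\sqrt{30}}{212491}\right) + 446507 = \frac{94697251162}{212491} - \frac{\sqrt{30}}{212491}$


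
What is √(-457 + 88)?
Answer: 3*I*√41 ≈ 19.209*I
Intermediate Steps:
√(-457 + 88) = √(-369) = 3*I*√41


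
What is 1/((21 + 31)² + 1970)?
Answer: 1/4674 ≈ 0.00021395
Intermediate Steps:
1/((21 + 31)² + 1970) = 1/(52² + 1970) = 1/(2704 + 1970) = 1/4674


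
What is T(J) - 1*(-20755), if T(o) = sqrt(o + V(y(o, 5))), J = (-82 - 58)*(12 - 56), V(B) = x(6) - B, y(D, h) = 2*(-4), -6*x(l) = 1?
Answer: 20755 + sqrt(222042)/6 ≈ 20834.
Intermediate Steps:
x(l) = -1/6 (x(l) = -1/6*1 = -1/6)
y(D, h) = -8
V(B) = -1/6 - B
J = 6160 (J = -140*(-44) = 6160)
T(o) = sqrt(47/6 + o) (T(o) = sqrt(o + (-1/6 - 1*(-8))) = sqrt(o + (-1/6 + 8)) = sqrt(o + 47/6) = sqrt(47/6 + o))
T(J) - 1*(-20755) = sqrt(282 + 36*6160)/6 - 1*(-20755) = sqrt(282 + 221760)/6 + 20755 = sqrt(222042)/6 + 20755 = 20755 + sqrt(222042)/6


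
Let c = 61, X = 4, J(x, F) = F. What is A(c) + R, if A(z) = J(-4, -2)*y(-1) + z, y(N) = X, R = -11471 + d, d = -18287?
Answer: -29705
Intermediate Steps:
R = -29758 (R = -11471 - 18287 = -29758)
y(N) = 4
A(z) = -8 + z (A(z) = -2*4 + z = -8 + z)
A(c) + R = (-8 + 61) - 29758 = 53 - 29758 = -29705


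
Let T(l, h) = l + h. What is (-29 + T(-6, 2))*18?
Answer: -594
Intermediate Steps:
T(l, h) = h + l
(-29 + T(-6, 2))*18 = (-29 + (2 - 6))*18 = (-29 - 4)*18 = -33*18 = -594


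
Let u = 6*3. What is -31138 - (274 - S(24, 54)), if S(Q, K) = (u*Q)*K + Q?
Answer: -8060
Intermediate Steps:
u = 18
S(Q, K) = Q + 18*K*Q (S(Q, K) = (18*Q)*K + Q = 18*K*Q + Q = Q + 18*K*Q)
-31138 - (274 - S(24, 54)) = -31138 - (274 - 24*(1 + 18*54)) = -31138 - (274 - 24*(1 + 972)) = -31138 - (274 - 24*973) = -31138 - (274 - 1*23352) = -31138 - (274 - 23352) = -31138 - 1*(-23078) = -31138 + 23078 = -8060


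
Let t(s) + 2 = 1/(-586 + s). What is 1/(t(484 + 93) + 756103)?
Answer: 9/6804908 ≈ 1.3226e-6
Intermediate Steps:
t(s) = -2 + 1/(-586 + s)
1/(t(484 + 93) + 756103) = 1/((1173 - 2*(484 + 93))/(-586 + (484 + 93)) + 756103) = 1/((1173 - 2*577)/(-586 + 577) + 756103) = 1/((1173 - 1154)/(-9) + 756103) = 1/(-1/9*19 + 756103) = 1/(-19/9 + 756103) = 1/(6804908/9) = 9/6804908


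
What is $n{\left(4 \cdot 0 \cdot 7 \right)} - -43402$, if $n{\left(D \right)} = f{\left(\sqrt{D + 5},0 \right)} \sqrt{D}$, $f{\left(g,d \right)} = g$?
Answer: $43402$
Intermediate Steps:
$n{\left(D \right)} = \sqrt{D} \sqrt{5 + D}$ ($n{\left(D \right)} = \sqrt{D + 5} \sqrt{D} = \sqrt{5 + D} \sqrt{D} = \sqrt{D} \sqrt{5 + D}$)
$n{\left(4 \cdot 0 \cdot 7 \right)} - -43402 = \sqrt{4 \cdot 0 \cdot 7} \sqrt{5 + 4 \cdot 0 \cdot 7} - -43402 = \sqrt{0 \cdot 7} \sqrt{5 + 0 \cdot 7} + 43402 = \sqrt{0} \sqrt{5 + 0} + 43402 = 0 \sqrt{5} + 43402 = 0 + 43402 = 43402$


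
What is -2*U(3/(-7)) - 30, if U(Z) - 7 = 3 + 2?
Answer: -54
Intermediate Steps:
U(Z) = 12 (U(Z) = 7 + (3 + 2) = 7 + 5 = 12)
-2*U(3/(-7)) - 30 = -2*12 - 30 = -24 - 30 = -54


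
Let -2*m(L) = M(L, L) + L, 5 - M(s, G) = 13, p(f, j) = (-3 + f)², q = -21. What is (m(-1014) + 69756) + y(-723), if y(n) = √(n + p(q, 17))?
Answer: 70267 + 7*I*√3 ≈ 70267.0 + 12.124*I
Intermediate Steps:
M(s, G) = -8 (M(s, G) = 5 - 1*13 = 5 - 13 = -8)
m(L) = 4 - L/2 (m(L) = -(-8 + L)/2 = 4 - L/2)
y(n) = √(576 + n) (y(n) = √(n + (-3 - 21)²) = √(n + (-24)²) = √(n + 576) = √(576 + n))
(m(-1014) + 69756) + y(-723) = ((4 - ½*(-1014)) + 69756) + √(576 - 723) = ((4 + 507) + 69756) + √(-147) = (511 + 69756) + 7*I*√3 = 70267 + 7*I*√3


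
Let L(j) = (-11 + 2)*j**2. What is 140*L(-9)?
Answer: -102060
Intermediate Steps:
L(j) = -9*j**2
140*L(-9) = 140*(-9*(-9)**2) = 140*(-9*81) = 140*(-729) = -102060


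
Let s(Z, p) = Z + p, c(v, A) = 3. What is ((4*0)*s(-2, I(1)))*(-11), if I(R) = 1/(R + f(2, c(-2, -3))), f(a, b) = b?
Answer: 0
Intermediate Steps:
I(R) = 1/(3 + R) (I(R) = 1/(R + 3) = 1/(3 + R))
((4*0)*s(-2, I(1)))*(-11) = ((4*0)*(-2 + 1/(3 + 1)))*(-11) = (0*(-2 + 1/4))*(-11) = (0*(-7/4))*(-11) = 0*(-11) = 0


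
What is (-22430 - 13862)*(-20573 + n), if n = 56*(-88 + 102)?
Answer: 718182388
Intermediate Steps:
n = 784 (n = 56*14 = 784)
(-22430 - 13862)*(-20573 + n) = (-22430 - 13862)*(-20573 + 784) = -36292*(-19789) = 718182388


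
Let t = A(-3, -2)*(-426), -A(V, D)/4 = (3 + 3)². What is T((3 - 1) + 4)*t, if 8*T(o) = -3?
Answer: -23004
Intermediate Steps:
T(o) = -3/8 (T(o) = (⅛)*(-3) = -3/8)
A(V, D) = -144 (A(V, D) = -4*(3 + 3)² = -4*6² = -4*36 = -144)
t = 61344 (t = -144*(-426) = 61344)
T((3 - 1) + 4)*t = -3/8*61344 = -23004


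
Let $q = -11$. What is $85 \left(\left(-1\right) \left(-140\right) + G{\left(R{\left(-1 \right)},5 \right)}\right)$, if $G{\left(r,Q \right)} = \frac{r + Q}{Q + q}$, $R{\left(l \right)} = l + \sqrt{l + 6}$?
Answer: $\frac{35530}{3} - \frac{85 \sqrt{5}}{6} \approx 11812.0$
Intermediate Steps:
$R{\left(l \right)} = l + \sqrt{6 + l}$
$G{\left(r,Q \right)} = \frac{Q + r}{-11 + Q}$ ($G{\left(r,Q \right)} = \frac{r + Q}{Q - 11} = \frac{Q + r}{-11 + Q}$)
$85 \left(\left(-1\right) \left(-140\right) + G{\left(R{\left(-1 \right)},5 \right)}\right) = 85 \left(\left(-1\right) \left(-140\right) + \frac{5 - \left(1 - \sqrt{6 - 1}\right)}{-11 + 5}\right) = 85 \left(140 + \frac{5 - \left(1 - \sqrt{5}\right)}{-6}\right) = 85 \left(140 - \frac{4 + \sqrt{5}}{6}\right) = 85 \left(140 - \left(\frac{2}{3} + \frac{\sqrt{5}}{6}\right)\right) = 85 \left(\frac{418}{3} - \frac{\sqrt{5}}{6}\right) = \frac{35530}{3} - \frac{85 \sqrt{5}}{6}$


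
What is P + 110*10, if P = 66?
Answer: 1166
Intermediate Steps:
P + 110*10 = 66 + 110*10 = 66 + 1100 = 1166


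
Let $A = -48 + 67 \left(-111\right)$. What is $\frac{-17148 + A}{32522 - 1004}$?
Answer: $- \frac{161}{206} \approx -0.78155$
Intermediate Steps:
$A = -7485$ ($A = -48 - 7437 = -7485$)
$\frac{-17148 + A}{32522 - 1004} = \frac{-17148 - 7485}{32522 - 1004} = - \frac{24633}{31518} = \left(-24633\right) \frac{1}{31518} = - \frac{161}{206}$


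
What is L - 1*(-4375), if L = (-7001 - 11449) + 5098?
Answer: -8977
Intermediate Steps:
L = -13352 (L = -18450 + 5098 = -13352)
L - 1*(-4375) = -13352 - 1*(-4375) = -13352 + 4375 = -8977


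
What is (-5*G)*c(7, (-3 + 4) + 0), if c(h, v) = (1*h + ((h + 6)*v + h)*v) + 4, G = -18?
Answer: 2790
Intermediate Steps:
c(h, v) = 4 + h + v*(h + v*(6 + h)) (c(h, v) = (h + ((6 + h)*v + h)*v) + 4 = (h + (v*(6 + h) + h)*v) + 4 = (h + (h + v*(6 + h))*v) + 4 = (h + v*(h + v*(6 + h))) + 4 = 4 + h + v*(h + v*(6 + h)))
(-5*G)*c(7, (-3 + 4) + 0) = (-5*(-18))*(4 + 7 + 6*((-3 + 4) + 0)² + 7*((-3 + 4) + 0) + 7*((-3 + 4) + 0)²) = 90*(4 + 7 + 6*(1 + 0)² + 7*(1 + 0) + 7*(1 + 0)²) = 90*(4 + 7 + 6*1² + 7*1 + 7*1²) = 90*(4 + 7 + 6*1 + 7 + 7*1) = 90*(4 + 7 + 6 + 7 + 7) = 90*31 = 2790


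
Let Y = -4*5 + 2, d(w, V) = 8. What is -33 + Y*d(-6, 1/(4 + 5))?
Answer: -177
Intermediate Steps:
Y = -18 (Y = -20 + 2 = -18)
-33 + Y*d(-6, 1/(4 + 5)) = -33 - 18*8 = -33 - 144 = -177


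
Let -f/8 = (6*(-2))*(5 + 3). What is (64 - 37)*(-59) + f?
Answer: -825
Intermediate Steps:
f = 768 (f = -8*6*(-2)*(5 + 3) = -(-96)*8 = -8*(-96) = 768)
(64 - 37)*(-59) + f = (64 - 37)*(-59) + 768 = 27*(-59) + 768 = -1593 + 768 = -825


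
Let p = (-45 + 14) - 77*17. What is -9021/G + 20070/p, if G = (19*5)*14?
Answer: -969531/44555 ≈ -21.760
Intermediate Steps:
p = -1340 (p = -31 - 1309 = -1340)
G = 1330 (G = 95*14 = 1330)
-9021/G + 20070/p = -9021/1330 + 20070/(-1340) = -9021*1/1330 + 20070*(-1/1340) = -9021/1330 - 2007/134 = -969531/44555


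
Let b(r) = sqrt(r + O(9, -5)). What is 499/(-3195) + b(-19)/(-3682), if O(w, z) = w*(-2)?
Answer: -499/3195 - I*sqrt(37)/3682 ≈ -0.15618 - 0.001652*I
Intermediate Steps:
O(w, z) = -2*w
b(r) = sqrt(-18 + r) (b(r) = sqrt(r - 2*9) = sqrt(r - 18) = sqrt(-18 + r))
499/(-3195) + b(-19)/(-3682) = 499/(-3195) + sqrt(-18 - 19)/(-3682) = 499*(-1/3195) + sqrt(-37)*(-1/3682) = -499/3195 + (I*sqrt(37))*(-1/3682) = -499/3195 - I*sqrt(37)/3682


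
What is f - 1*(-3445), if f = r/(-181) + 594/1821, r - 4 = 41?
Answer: 378500338/109867 ≈ 3445.1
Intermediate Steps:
r = 45 (r = 4 + 41 = 45)
f = 8523/109867 (f = 45/(-181) + 594/1821 = 45*(-1/181) + 594*(1/1821) = -45/181 + 198/607 = 8523/109867 ≈ 0.077576)
f - 1*(-3445) = 8523/109867 - 1*(-3445) = 8523/109867 + 3445 = 378500338/109867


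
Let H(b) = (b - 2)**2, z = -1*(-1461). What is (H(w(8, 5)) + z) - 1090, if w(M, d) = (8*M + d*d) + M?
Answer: 9396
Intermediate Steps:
w(M, d) = d**2 + 9*M (w(M, d) = (8*M + d**2) + M = (d**2 + 8*M) + M = d**2 + 9*M)
z = 1461
H(b) = (-2 + b)**2
(H(w(8, 5)) + z) - 1090 = ((-2 + (5**2 + 9*8))**2 + 1461) - 1090 = ((-2 + (25 + 72))**2 + 1461) - 1090 = ((-2 + 97)**2 + 1461) - 1090 = (95**2 + 1461) - 1090 = (9025 + 1461) - 1090 = 10486 - 1090 = 9396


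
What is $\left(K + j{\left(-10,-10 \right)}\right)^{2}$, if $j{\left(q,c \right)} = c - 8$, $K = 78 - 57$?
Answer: $9$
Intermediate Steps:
$K = 21$
$j{\left(q,c \right)} = -8 + c$
$\left(K + j{\left(-10,-10 \right)}\right)^{2} = \left(21 - 18\right)^{2} = 3^{2} = 9$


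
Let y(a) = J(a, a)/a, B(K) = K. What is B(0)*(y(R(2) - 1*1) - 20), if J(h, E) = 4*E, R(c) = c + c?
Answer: 0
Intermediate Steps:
R(c) = 2*c
y(a) = 4 (y(a) = (4*a)/a = 4)
B(0)*(y(R(2) - 1*1) - 20) = 0*(4 - 20) = 0*(-16) = 0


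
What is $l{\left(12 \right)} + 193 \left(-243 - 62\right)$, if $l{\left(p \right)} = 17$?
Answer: $-58848$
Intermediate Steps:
$l{\left(12 \right)} + 193 \left(-243 - 62\right) = 17 + 193 \left(-243 - 62\right) = 17 + 193 \left(-305\right) = 17 - 58865 = -58848$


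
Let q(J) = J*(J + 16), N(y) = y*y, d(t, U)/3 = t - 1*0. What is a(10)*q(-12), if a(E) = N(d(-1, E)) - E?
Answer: 48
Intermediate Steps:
d(t, U) = 3*t (d(t, U) = 3*(t - 1*0) = 3*(t + 0) = 3*t)
N(y) = y**2
a(E) = 9 - E (a(E) = (3*(-1))**2 - E = (-3)**2 - E = 9 - E)
q(J) = J*(16 + J)
a(10)*q(-12) = (9 - 1*10)*(-12*(16 - 12)) = (9 - 10)*(-12*4) = -1*(-48) = 48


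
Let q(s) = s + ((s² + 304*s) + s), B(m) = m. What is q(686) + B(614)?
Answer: 681126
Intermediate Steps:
q(s) = s² + 306*s (q(s) = s + (s² + 305*s) = s² + 306*s)
q(686) + B(614) = 686*(306 + 686) + 614 = 686*992 + 614 = 680512 + 614 = 681126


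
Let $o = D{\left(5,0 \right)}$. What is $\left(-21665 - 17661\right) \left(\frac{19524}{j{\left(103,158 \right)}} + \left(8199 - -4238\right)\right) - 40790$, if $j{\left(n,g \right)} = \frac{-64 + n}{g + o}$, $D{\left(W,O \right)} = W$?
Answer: $- \frac{48075975380}{13} \approx -3.6982 \cdot 10^{9}$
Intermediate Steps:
$o = 5$
$j{\left(n,g \right)} = \frac{-64 + n}{5 + g}$ ($j{\left(n,g \right)} = \frac{-64 + n}{g + 5} = \frac{-64 + n}{5 + g}$)
$\left(-21665 - 17661\right) \left(\frac{19524}{j{\left(103,158 \right)}} + \left(8199 - -4238\right)\right) - 40790 = \left(-21665 - 17661\right) \left(\frac{19524}{\frac{1}{5 + 158} \left(-64 + 103\right)} + \left(8199 - -4238\right)\right) - 40790 = - 39326 \left(\frac{19524}{\frac{1}{163} \cdot 39} + \left(8199 + 4238\right)\right) - 40790 = - 39326 \left(\frac{19524}{\frac{1}{163} \cdot 39} + 12437\right) - 40790 = - 39326 \left(\frac{19524}{\frac{39}{163}} + 12437\right) - 40790 = - 39326 \left(19524 \cdot \frac{163}{39} + 12437\right) - 40790 = - 39326 \left(\frac{1060804}{13} + 12437\right) - 40790 = \left(-39326\right) \frac{1222485}{13} - 40790 = - \frac{48075445110}{13} - 40790 = - \frac{48075975380}{13}$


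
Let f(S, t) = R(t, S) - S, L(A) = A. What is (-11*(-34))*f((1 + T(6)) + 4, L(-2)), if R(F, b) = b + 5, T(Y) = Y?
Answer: 1870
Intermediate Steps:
R(F, b) = 5 + b
f(S, t) = 5 (f(S, t) = (5 + S) - S = 5)
(-11*(-34))*f((1 + T(6)) + 4, L(-2)) = -11*(-34)*5 = 374*5 = 1870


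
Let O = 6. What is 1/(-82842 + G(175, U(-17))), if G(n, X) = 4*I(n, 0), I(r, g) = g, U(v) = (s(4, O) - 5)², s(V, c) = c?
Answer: -1/82842 ≈ -1.2071e-5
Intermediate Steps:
U(v) = 1 (U(v) = (6 - 5)² = 1² = 1)
G(n, X) = 0 (G(n, X) = 4*0 = 0)
1/(-82842 + G(175, U(-17))) = 1/(-82842 + 0) = 1/(-82842) = -1/82842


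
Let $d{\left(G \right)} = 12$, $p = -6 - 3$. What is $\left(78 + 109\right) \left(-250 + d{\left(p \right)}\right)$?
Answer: $-44506$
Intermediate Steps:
$p = -9$ ($p = -6 - 3 = -9$)
$\left(78 + 109\right) \left(-250 + d{\left(p \right)}\right) = \left(78 + 109\right) \left(-250 + 12\right) = 187 \left(-238\right) = -44506$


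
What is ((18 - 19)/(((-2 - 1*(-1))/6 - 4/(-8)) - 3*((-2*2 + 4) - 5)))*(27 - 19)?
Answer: -12/23 ≈ -0.52174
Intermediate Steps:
((18 - 19)/(((-2 - 1*(-1))/6 - 4/(-8)) - 3*((-2*2 + 4) - 5)))*(27 - 19) = -1/(((-2 + 1)*(1/6) - 4*(-1/8)) - 3*((-4 + 4) - 5))*8 = -1/((-1*1/6 + 1/2) - 3*(0 - 5))*8 = -1/((-1/6 + 1/2) - 3*(-5))*8 = -1/(1/3 + 15)*8 = -1/46/3*8 = -1*3/46*8 = -3/46*8 = -12/23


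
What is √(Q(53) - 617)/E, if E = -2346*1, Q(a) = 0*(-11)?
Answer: -I*√617/2346 ≈ -0.010588*I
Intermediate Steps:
Q(a) = 0
E = -2346
√(Q(53) - 617)/E = √(0 - 617)/(-2346) = √(-617)*(-1/2346) = (I*√617)*(-1/2346) = -I*√617/2346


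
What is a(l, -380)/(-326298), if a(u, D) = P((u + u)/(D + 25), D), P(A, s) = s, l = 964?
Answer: 190/163149 ≈ 0.0011646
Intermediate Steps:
a(u, D) = D
a(l, -380)/(-326298) = -380/(-326298) = -380*(-1/326298) = 190/163149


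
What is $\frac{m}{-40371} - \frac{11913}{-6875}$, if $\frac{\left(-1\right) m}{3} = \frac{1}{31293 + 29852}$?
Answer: $\frac{178224602324}{102853533125} \approx 1.7328$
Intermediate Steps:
$m = - \frac{3}{61145}$ ($m = - \frac{3}{31293 + 29852} = - \frac{3}{61145} \approx -4.9064 \cdot 10^{-5}$)
$\frac{m}{-40371} - \frac{11913}{-6875} = - \frac{3}{61145 \left(-40371\right)} - \frac{11913}{-6875} = \left(- \frac{3}{61145}\right) \left(- \frac{1}{40371}\right) - - \frac{1083}{625} = \frac{1}{822828265} + \frac{1083}{625} = \frac{178224602324}{102853533125}$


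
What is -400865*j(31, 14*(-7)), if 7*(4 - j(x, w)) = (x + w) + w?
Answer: -77366945/7 ≈ -1.1052e+7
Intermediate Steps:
j(x, w) = 4 - 2*w/7 - x/7 (j(x, w) = 4 - ((x + w) + w)/7 = 4 - ((w + x) + w)/7 = 4 - (x + 2*w)/7 = 4 + (-2*w/7 - x/7) = 4 - 2*w/7 - x/7)
-400865*j(31, 14*(-7)) = -400865/(1/(4 - 4*(-7) - ⅐*31)) = -400865/(1/(4 - 2/7*(-98) - 31/7)) = -400865/(1/(4 + 28 - 31/7)) = -400865/(1/(193/7)) = -400865/7/193 = -400865*193/7 = -77366945/7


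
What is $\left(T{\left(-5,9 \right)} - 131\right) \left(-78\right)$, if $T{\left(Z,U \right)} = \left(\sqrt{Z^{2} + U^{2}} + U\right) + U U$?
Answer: $3198 - 78 \sqrt{106} \approx 2394.9$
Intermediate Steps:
$T{\left(Z,U \right)} = U + U^{2} + \sqrt{U^{2} + Z^{2}}$ ($T{\left(Z,U \right)} = \left(\sqrt{U^{2} + Z^{2}} + U\right) + U^{2} = \left(U + \sqrt{U^{2} + Z^{2}}\right) + U^{2} = U + U^{2} + \sqrt{U^{2} + Z^{2}}$)
$\left(T{\left(-5,9 \right)} - 131\right) \left(-78\right) = \left(\left(9 + 9^{2} + \sqrt{9^{2} + \left(-5\right)^{2}}\right) - 131\right) \left(-78\right) = \left(\left(9 + 81 + \sqrt{81 + 25}\right) - 131\right) \left(-78\right) = \left(\left(9 + 81 + \sqrt{106}\right) - 131\right) \left(-78\right) = \left(\left(90 + \sqrt{106}\right) - 131\right) \left(-78\right) = \left(-41 + \sqrt{106}\right) \left(-78\right) = 3198 - 78 \sqrt{106}$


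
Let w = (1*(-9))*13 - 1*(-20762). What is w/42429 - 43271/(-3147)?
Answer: 211212786/14836007 ≈ 14.236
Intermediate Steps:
w = 20645 (w = -9*13 + 20762 = -117 + 20762 = 20645)
w/42429 - 43271/(-3147) = 20645/42429 - 43271/(-3147) = 20645*(1/42429) - 43271*(-1/3147) = 20645/42429 + 43271/3147 = 211212786/14836007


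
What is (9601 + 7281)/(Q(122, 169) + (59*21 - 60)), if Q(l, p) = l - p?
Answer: 8441/566 ≈ 14.913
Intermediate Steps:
(9601 + 7281)/(Q(122, 169) + (59*21 - 60)) = (9601 + 7281)/((122 - 1*169) + (59*21 - 60)) = 16882/((122 - 169) + (1239 - 60)) = 16882/(-47 + 1179) = 16882/1132 = 16882*(1/1132) = 8441/566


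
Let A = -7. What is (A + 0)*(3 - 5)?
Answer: 14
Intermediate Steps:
(A + 0)*(3 - 5) = (-7 + 0)*(3 - 5) = -7*(-2) = 14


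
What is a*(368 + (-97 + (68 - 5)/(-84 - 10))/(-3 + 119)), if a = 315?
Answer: 1261099665/10904 ≈ 1.1565e+5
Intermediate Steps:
a*(368 + (-97 + (68 - 5)/(-84 - 10))/(-3 + 119)) = 315*(368 + (-97 + (68 - 5)/(-84 - 10))/(-3 + 119)) = 315*(368 + (-97 + 63/(-94))/116) = 315*(368 + (-97 + 63*(-1/94))*(1/116)) = 315*(368 + (-97 - 63/94)*(1/116)) = 315*(368 - 9181/94*1/116) = 315*(368 - 9181/10904) = 315*(4003491/10904) = 1261099665/10904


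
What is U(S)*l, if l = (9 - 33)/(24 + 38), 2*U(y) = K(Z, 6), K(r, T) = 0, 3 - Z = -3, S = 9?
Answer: 0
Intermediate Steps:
Z = 6 (Z = 3 - 1*(-3) = 3 + 3 = 6)
U(y) = 0 (U(y) = (½)*0 = 0)
l = -12/31 (l = -24/62 = -24*1/62 = -12/31 ≈ -0.38710)
U(S)*l = 0*(-12/31) = 0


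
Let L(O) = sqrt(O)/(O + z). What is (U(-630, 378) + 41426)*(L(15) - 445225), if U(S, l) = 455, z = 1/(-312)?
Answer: -18646468225 + 13066872*sqrt(15)/4679 ≈ -1.8646e+10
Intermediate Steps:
z = -1/312 ≈ -0.0032051
L(O) = sqrt(O)/(-1/312 + O) (L(O) = sqrt(O)/(O - 1/312) = sqrt(O)/(-1/312 + O))
(U(-630, 378) + 41426)*(L(15) - 445225) = (455 + 41426)*(312*sqrt(15)/(-1 + 312*15) - 445225) = 41881*(312*sqrt(15)/(-1 + 4680) - 445225) = 41881*(312*sqrt(15)/4679 - 445225) = 41881*(-445225 + 312*sqrt(15)/4679) = -18646468225 + 13066872*sqrt(15)/4679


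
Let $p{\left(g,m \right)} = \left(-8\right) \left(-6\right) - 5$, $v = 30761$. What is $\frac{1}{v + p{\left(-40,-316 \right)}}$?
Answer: $\frac{1}{30804} \approx 3.2463 \cdot 10^{-5}$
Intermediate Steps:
$p{\left(g,m \right)} = 43$ ($p{\left(g,m \right)} = 48 - 5 = 43$)
$\frac{1}{v + p{\left(-40,-316 \right)}} = \frac{1}{30761 + 43} = \frac{1}{30804}$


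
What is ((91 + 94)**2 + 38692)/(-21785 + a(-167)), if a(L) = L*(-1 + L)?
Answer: 72917/6271 ≈ 11.628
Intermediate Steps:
((91 + 94)**2 + 38692)/(-21785 + a(-167)) = ((91 + 94)**2 + 38692)/(-21785 - 167*(-1 - 167)) = (185**2 + 38692)/(-21785 - 167*(-168)) = (34225 + 38692)/(-21785 + 28056) = 72917/6271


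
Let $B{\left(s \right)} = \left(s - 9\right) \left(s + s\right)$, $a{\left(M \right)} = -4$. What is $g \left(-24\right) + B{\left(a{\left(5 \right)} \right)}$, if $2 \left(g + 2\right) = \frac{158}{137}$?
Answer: $\frac{18928}{137} \approx 138.16$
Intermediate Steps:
$g = - \frac{195}{137}$ ($g = -2 + \frac{158 \cdot \frac{1}{137}}{2} = -2 + \frac{1}{2} \cdot \frac{158}{137} = -2 + \frac{79}{137} = - \frac{195}{137} \approx -1.4234$)
$B{\left(s \right)} = 2 s \left(-9 + s\right)$ ($B{\left(s \right)} = \left(-9 + s\right) 2 s = 2 s \left(-9 + s\right)$)
$g \left(-24\right) + B{\left(a{\left(5 \right)} \right)} = \left(- \frac{195}{137}\right) \left(-24\right) + 2 \left(-4\right) \left(-9 - 4\right) = \frac{4680}{137} + 2 \left(-4\right) \left(-13\right) = \frac{4680}{137} + 104 = \frac{18928}{137}$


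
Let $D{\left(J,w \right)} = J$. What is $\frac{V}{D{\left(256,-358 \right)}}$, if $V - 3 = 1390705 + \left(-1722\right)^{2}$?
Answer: $\frac{544499}{32} \approx 17016.0$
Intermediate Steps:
$V = 4355992$ ($V = 3 + \left(1390705 + \left(-1722\right)^{2}\right) = 3 + \left(1390705 + 2965284\right) = 3 + 4355989 = 4355992$)
$\frac{V}{D{\left(256,-358 \right)}} = \frac{4355992}{256} = 4355992 \cdot \frac{1}{256} = \frac{544499}{32}$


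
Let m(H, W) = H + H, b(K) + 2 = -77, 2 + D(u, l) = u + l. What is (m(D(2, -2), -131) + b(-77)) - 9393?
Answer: -9476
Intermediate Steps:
D(u, l) = -2 + l + u (D(u, l) = -2 + (u + l) = -2 + (l + u) = -2 + l + u)
b(K) = -79 (b(K) = -2 - 77 = -79)
m(H, W) = 2*H
(m(D(2, -2), -131) + b(-77)) - 9393 = (2*(-2 - 2 + 2) - 79) - 9393 = (2*(-2) - 79) - 9393 = (-4 - 79) - 9393 = -83 - 9393 = -9476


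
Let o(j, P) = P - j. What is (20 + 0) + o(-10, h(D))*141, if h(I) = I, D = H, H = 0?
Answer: 1430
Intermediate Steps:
D = 0
(20 + 0) + o(-10, h(D))*141 = (20 + 0) + (0 - 1*(-10))*141 = 20 + (0 + 10)*141 = 20 + 10*141 = 20 + 1410 = 1430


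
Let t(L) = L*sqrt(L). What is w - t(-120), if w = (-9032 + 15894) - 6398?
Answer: 464 + 240*I*sqrt(30) ≈ 464.0 + 1314.5*I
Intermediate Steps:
t(L) = L**(3/2)
w = 464 (w = 6862 - 6398 = 464)
w - t(-120) = 464 - (-120)**(3/2) = 464 - (-240)*I*sqrt(30) = 464 + 240*I*sqrt(30)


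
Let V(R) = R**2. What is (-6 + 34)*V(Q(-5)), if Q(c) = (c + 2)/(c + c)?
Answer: 63/25 ≈ 2.5200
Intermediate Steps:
Q(c) = (2 + c)/(2*c) (Q(c) = (2 + c)/((2*c)) = (2 + c)*(1/(2*c)) = (2 + c)/(2*c))
(-6 + 34)*V(Q(-5)) = (-6 + 34)*((1/2)*(2 - 5)/(-5))**2 = 28*((1/2)*(-1/5)*(-3))**2 = 28*(3/10)**2 = 28*(9/100) = 63/25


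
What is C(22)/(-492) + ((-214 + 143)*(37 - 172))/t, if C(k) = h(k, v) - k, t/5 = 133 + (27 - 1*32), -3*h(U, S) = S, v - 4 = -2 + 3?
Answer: 709645/47232 ≈ 15.025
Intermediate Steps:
v = 5 (v = 4 + (-2 + 3) = 4 + 1 = 5)
h(U, S) = -S/3
t = 640 (t = 5*(133 + (27 - 1*32)) = 5*(133 + (27 - 32)) = 5*(133 - 5) = 5*128 = 640)
C(k) = -5/3 - k (C(k) = -⅓*5 - k = -5/3 - k)
C(22)/(-492) + ((-214 + 143)*(37 - 172))/t = (-5/3 - 1*22)/(-492) + ((-214 + 143)*(37 - 172))/640 = (-5/3 - 22)*(-1/492) - 71*(-135)*(1/640) = -71/3*(-1/492) + 9585*(1/640) = 71/1476 + 1917/128 = 709645/47232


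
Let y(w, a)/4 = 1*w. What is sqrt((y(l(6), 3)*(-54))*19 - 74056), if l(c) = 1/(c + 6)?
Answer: I*sqrt(74398) ≈ 272.76*I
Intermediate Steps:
l(c) = 1/(6 + c)
y(w, a) = 4*w (y(w, a) = 4*(1*w) = 4*w)
sqrt((y(l(6), 3)*(-54))*19 - 74056) = sqrt(((4/(6 + 6))*(-54))*19 - 74056) = sqrt(((4/12)*(-54))*19 - 74056) = sqrt(((4*(1/12))*(-54))*19 - 74056) = sqrt(((1/3)*(-54))*19 - 74056) = sqrt(-18*19 - 74056) = sqrt(-342 - 74056) = sqrt(-74398) = I*sqrt(74398)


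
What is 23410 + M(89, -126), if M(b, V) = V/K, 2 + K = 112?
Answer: 1287487/55 ≈ 23409.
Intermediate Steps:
K = 110 (K = -2 + 112 = 110)
M(b, V) = V/110
23410 + M(89, -126) = 23410 + (1/110)*(-126) = 23410 - 63/55 = 1287487/55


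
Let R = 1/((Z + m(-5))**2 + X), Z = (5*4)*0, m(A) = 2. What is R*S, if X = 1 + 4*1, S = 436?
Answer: 436/9 ≈ 48.444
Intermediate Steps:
Z = 0 (Z = 20*0 = 0)
X = 5 (X = 1 + 4 = 5)
R = 1/9 (R = 1/((0 + 2)**2 + 5) = 1/(2**2 + 5) = 1/(4 + 5) = 1/9 ≈ 0.11111)
R*S = (1/9)*436 = 436/9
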